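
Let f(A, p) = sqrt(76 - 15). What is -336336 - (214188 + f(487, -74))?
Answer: -550524 - sqrt(61) ≈ -5.5053e+5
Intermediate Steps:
f(A, p) = sqrt(61)
-336336 - (214188 + f(487, -74)) = -336336 - (214188 + sqrt(61)) = -336336 + (-214188 - sqrt(61)) = -550524 - sqrt(61)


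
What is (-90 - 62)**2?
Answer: 23104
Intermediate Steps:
(-90 - 62)**2 = (-152)**2 = 23104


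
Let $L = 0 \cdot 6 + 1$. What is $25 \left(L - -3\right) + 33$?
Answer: $133$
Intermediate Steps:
$L = 1$ ($L = 0 + 1 = 1$)
$25 \left(L - -3\right) + 33 = 25 \left(1 - -3\right) + 33 = 25 \left(1 + 3\right) + 33 = 25 \cdot 4 + 33 = 100 + 33 = 133$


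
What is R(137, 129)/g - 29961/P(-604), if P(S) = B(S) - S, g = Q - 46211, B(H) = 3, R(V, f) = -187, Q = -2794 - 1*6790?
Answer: -1671560486/33867565 ≈ -49.356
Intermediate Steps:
Q = -9584 (Q = -2794 - 6790 = -9584)
g = -55795 (g = -9584 - 46211 = -55795)
P(S) = 3 - S
R(137, 129)/g - 29961/P(-604) = -187/(-55795) - 29961/(3 - 1*(-604)) = -187*(-1/55795) - 29961/(3 + 604) = 187/55795 - 29961/607 = -1671560486/33867565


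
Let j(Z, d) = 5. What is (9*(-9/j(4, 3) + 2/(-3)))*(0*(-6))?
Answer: 0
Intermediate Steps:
(9*(-9/j(4, 3) + 2/(-3)))*(0*(-6)) = (9*(-9/5 + 2/(-3)))*(0*(-6)) = (9*(-9*⅕ + 2*(-⅓)))*0 = (9*(-9/5 - ⅔))*0 = (9*(-37/15))*0 = -111/5*0 = 0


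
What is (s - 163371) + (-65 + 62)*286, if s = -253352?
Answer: -417581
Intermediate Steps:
(s - 163371) + (-65 + 62)*286 = (-253352 - 163371) + (-65 + 62)*286 = -416723 - 3*286 = -416723 - 858 = -417581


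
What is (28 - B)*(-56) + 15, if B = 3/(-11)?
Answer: -17251/11 ≈ -1568.3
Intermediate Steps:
B = -3/11 (B = -1/11*3 = -3/11 ≈ -0.27273)
(28 - B)*(-56) + 15 = (28 - 1*(-3/11))*(-56) + 15 = (28 + 3/11)*(-56) + 15 = (311/11)*(-56) + 15 = -17416/11 + 15 = -17251/11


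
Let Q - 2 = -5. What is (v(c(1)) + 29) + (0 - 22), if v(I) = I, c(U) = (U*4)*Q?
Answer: -5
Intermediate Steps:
Q = -3 (Q = 2 - 5 = -3)
c(U) = -12*U (c(U) = (U*4)*(-3) = (4*U)*(-3) = -12*U)
(v(c(1)) + 29) + (0 - 22) = (-12*1 + 29) + (0 - 22) = (-12 + 29) - 22 = 17 - 22 = -5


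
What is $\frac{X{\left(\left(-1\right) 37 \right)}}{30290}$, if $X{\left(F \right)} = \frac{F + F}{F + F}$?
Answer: $\frac{1}{30290} \approx 3.3014 \cdot 10^{-5}$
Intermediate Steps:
$X{\left(F \right)} = 1$ ($X{\left(F \right)} = \frac{2 F}{2 F} = 2 F \frac{1}{2 F} = 1$)
$\frac{X{\left(\left(-1\right) 37 \right)}}{30290} = 1 \cdot \frac{1}{30290} = \frac{1}{30290}$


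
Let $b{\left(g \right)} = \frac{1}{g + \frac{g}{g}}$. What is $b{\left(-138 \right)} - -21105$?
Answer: $\frac{2891384}{137} \approx 21105.0$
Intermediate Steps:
$b{\left(g \right)} = \frac{1}{1 + g}$ ($b{\left(g \right)} = \frac{1}{g + 1} = \frac{1}{1 + g}$)
$b{\left(-138 \right)} - -21105 = \frac{1}{1 - 138} - -21105 = \frac{1}{-137} + 21105 = - \frac{1}{137} + 21105 = \frac{2891384}{137}$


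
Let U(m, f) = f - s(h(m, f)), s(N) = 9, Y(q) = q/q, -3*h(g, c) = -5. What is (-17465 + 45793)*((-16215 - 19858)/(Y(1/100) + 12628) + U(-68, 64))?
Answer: 18654611216/12629 ≈ 1.4771e+6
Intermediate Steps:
h(g, c) = 5/3 (h(g, c) = -⅓*(-5) = 5/3)
Y(q) = 1
U(m, f) = -9 + f (U(m, f) = f - 1*9 = f - 9 = -9 + f)
(-17465 + 45793)*((-16215 - 19858)/(Y(1/100) + 12628) + U(-68, 64)) = (-17465 + 45793)*((-16215 - 19858)/(1 + 12628) + (-9 + 64)) = 28328*(-36073/12629 + 55) = 28328*(658522/12629) = 18654611216/12629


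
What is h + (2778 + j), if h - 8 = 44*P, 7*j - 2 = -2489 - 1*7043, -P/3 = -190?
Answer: 185532/7 ≈ 26505.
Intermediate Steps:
P = 570 (P = -3*(-190) = 570)
j = -9530/7 (j = 2/7 + (-2489 - 1*7043)/7 = 2/7 + (-2489 - 7043)/7 = 2/7 + (1/7)*(-9532) = 2/7 - 9532/7 = -9530/7 ≈ -1361.4)
h = 25088 (h = 8 + 44*570 = 8 + 25080 = 25088)
h + (2778 + j) = 25088 + (2778 - 9530/7) = 25088 + 9916/7 = 185532/7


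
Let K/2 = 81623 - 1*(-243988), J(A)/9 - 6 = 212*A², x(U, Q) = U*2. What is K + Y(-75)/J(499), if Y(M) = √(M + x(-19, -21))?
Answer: 651222 + I*√113/475093962 ≈ 6.5122e+5 + 2.2375e-8*I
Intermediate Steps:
x(U, Q) = 2*U
J(A) = 54 + 1908*A² (J(A) = 54 + 9*(212*A²) = 54 + 1908*A²)
Y(M) = √(-38 + M) (Y(M) = √(M + 2*(-19)) = √(M - 38) = √(-38 + M))
K = 651222 (K = 2*(81623 - 1*(-243988)) = 2*(81623 + 243988) = 2*325611 = 651222)
K + Y(-75)/J(499) = 651222 + √(-38 - 75)/(54 + 1908*499²) = 651222 + √(-113)/(54 + 1908*249001) = 651222 + (I*√113)/(54 + 475093908) = 651222 + (I*√113)/475093962 = 651222 + (I*√113)*(1/475093962) = 651222 + I*√113/475093962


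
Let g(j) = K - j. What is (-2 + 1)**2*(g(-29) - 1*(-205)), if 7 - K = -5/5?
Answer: 242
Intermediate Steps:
K = 8 (K = 7 - (-5)/5 = 7 - 1*(-1) = 7 + 1 = 8)
g(j) = 8 - j
(-2 + 1)**2*(g(-29) - 1*(-205)) = (-2 + 1)**2*((8 - 1*(-29)) - 1*(-205)) = (-1)**2*((8 + 29) + 205) = 1*(37 + 205) = 1*242 = 242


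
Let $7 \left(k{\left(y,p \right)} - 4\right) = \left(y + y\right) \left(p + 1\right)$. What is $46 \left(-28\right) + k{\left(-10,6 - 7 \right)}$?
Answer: $-1284$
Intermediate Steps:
$k{\left(y,p \right)} = 4 + \frac{2 y \left(1 + p\right)}{7}$ ($k{\left(y,p \right)} = 4 + \frac{\left(y + y\right) \left(p + 1\right)}{7} = 4 + \frac{2 y \left(1 + p\right)}{7}$)
$46 \left(-28\right) + k{\left(-10,6 - 7 \right)} = 46 \left(-28\right) + \left(4 + \frac{2}{7} \left(-10\right) + \frac{2}{7} \left(6 - 7\right) \left(-10\right)\right) = -1288 + \left(4 - \frac{20}{7} + \frac{2}{7} \left(6 - 7\right) \left(-10\right)\right) = -1288 + \left(4 - \frac{20}{7} + \frac{2}{7} \left(-1\right) \left(-10\right)\right) = -1288 + \left(4 - \frac{20}{7} + \frac{20}{7}\right) = -1288 + 4 = -1284$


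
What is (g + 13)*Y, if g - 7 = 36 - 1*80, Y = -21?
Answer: 504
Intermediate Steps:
g = -37 (g = 7 + (36 - 1*80) = 7 + (36 - 80) = 7 - 44 = -37)
(g + 13)*Y = (-37 + 13)*(-21) = -24*(-21) = 504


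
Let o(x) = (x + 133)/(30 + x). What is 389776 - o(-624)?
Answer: 231526453/594 ≈ 3.8978e+5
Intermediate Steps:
o(x) = (133 + x)/(30 + x)
389776 - o(-624) = 389776 - (133 - 624)/(30 - 624) = 389776 - (-491)/(-594) = 389776 - (-1)*(-491)/594 = 389776 - 1*491/594 = 389776 - 491/594 = 231526453/594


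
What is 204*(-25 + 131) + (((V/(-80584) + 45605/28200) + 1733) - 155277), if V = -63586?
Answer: -7494465398437/56811720 ≈ -1.3192e+5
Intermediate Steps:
204*(-25 + 131) + (((V/(-80584) + 45605/28200) + 1733) - 155277) = 204*(-25 + 131) + (((-63586/(-80584) + 45605/28200) + 1733) - 155277) = 204*106 + (((-63586*(-1/80584) + 45605*(1/28200)) + 1733) - 155277) = 21624 + (((31793/40292 + 9121/5640) + 1733) - 155277) = 21624 + ((136703963/56811720 + 1733) - 155277) = 21624 + (98591414723/56811720 - 155277) = 21624 - 8722962031717/56811720 = -7494465398437/56811720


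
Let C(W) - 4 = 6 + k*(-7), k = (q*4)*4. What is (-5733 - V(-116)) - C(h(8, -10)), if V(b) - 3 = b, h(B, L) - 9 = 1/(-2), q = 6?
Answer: -4958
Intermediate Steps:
k = 96 (k = (6*4)*4 = 24*4 = 96)
h(B, L) = 17/2 (h(B, L) = 9 + 1/(-2) = 9 - 1/2 = 17/2)
V(b) = 3 + b
C(W) = -662 (C(W) = 4 + (6 + 96*(-7)) = 4 + (6 - 672) = 4 - 666 = -662)
(-5733 - V(-116)) - C(h(8, -10)) = (-5733 - (3 - 116)) - 1*(-662) = (-5733 - 1*(-113)) + 662 = (-5733 + 113) + 662 = -5620 + 662 = -4958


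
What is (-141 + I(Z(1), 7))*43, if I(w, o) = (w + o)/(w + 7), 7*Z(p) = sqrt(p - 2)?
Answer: -6020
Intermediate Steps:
Z(p) = sqrt(-2 + p)/7 (Z(p) = sqrt(p - 2)/7 = sqrt(-2 + p)/7)
I(w, o) = (o + w)/(7 + w)
(-141 + I(Z(1), 7))*43 = (-141 + (7 + sqrt(-2 + 1)/7)/(7 + sqrt(-2 + 1)/7))*43 = (-141 + (7 + sqrt(-1)/7)/(7 + sqrt(-1)/7))*43 = (-141 + (7 + I/7)/(7 + I/7))*43 = (-141 + (49*(7 - I/7)/2402)*(7 + I/7))*43 = (-141 + 49*(7 - I/7)*(7 + I/7)/2402)*43 = -6063 + 2107*(7 - I/7)*(7 + I/7)/2402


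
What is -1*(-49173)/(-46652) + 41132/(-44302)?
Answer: -2048676155/1033388452 ≈ -1.9825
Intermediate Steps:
-1*(-49173)/(-46652) + 41132/(-44302) = 49173*(-1/46652) + 41132*(-1/44302) = -49173/46652 - 20566/22151 = -2048676155/1033388452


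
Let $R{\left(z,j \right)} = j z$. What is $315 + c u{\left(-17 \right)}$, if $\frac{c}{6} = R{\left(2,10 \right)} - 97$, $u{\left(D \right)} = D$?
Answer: $8169$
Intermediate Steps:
$c = -462$ ($c = 6 \left(10 \cdot 2 - 97\right) = 6 \left(20 - 97\right) = 6 \left(-77\right) = -462$)
$315 + c u{\left(-17 \right)} = 315 - -7854 = 315 + 7854 = 8169$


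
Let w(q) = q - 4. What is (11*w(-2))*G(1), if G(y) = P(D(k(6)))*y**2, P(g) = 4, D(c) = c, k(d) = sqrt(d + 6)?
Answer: -264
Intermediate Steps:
k(d) = sqrt(6 + d)
w(q) = -4 + q
G(y) = 4*y**2
(11*w(-2))*G(1) = (11*(-4 - 2))*(4*1**2) = (11*(-6))*(4*1) = -66*4 = -264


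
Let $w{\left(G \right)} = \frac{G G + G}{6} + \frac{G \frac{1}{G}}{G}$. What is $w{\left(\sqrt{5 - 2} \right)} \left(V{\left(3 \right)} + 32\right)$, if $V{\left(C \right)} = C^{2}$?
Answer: $\frac{41}{2} + \frac{41 \sqrt{3}}{2} \approx 56.007$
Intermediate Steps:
$w{\left(G \right)} = \frac{1}{G} + \frac{G}{6} + \frac{G^{2}}{6}$ ($w{\left(G \right)} = \left(G^{2} + G\right) \frac{1}{6} + 1 \frac{1}{G} = \left(G + G^{2}\right) \frac{1}{6} + \frac{1}{G} = \left(\frac{G}{6} + \frac{G^{2}}{6}\right) + \frac{1}{G} = \frac{1}{G} + \frac{G}{6} + \frac{G^{2}}{6}$)
$w{\left(\sqrt{5 - 2} \right)} \left(V{\left(3 \right)} + 32\right) = \frac{6 + \left(\sqrt{5 - 2}\right)^{2} \left(1 + \sqrt{5 - 2}\right)}{6 \sqrt{5 - 2}} \left(3^{2} + 32\right) = \frac{6 + \left(\sqrt{3}\right)^{2} \left(1 + \sqrt{3}\right)}{6 \sqrt{3}} \left(9 + 32\right) = \frac{\frac{\sqrt{3}}{3} \left(6 + 3 \left(1 + \sqrt{3}\right)\right)}{6} \cdot 41 = \frac{\frac{\sqrt{3}}{3} \left(6 + \left(3 + 3 \sqrt{3}\right)\right)}{6} \cdot 41 = \frac{\frac{\sqrt{3}}{3} \left(9 + 3 \sqrt{3}\right)}{6} \cdot 41 = \frac{\sqrt{3} \left(9 + 3 \sqrt{3}\right)}{18} \cdot 41 = \frac{41 \sqrt{3} \left(9 + 3 \sqrt{3}\right)}{18}$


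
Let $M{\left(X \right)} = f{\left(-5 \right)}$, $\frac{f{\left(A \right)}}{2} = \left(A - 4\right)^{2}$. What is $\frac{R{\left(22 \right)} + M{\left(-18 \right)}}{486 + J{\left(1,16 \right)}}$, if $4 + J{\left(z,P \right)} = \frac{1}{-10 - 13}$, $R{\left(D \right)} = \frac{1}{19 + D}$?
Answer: $\frac{152789}{454485} \approx 0.33618$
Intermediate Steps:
$f{\left(A \right)} = 2 \left(-4 + A\right)^{2}$ ($f{\left(A \right)} = 2 \left(A - 4\right)^{2} = 2 \left(-4 + A\right)^{2}$)
$M{\left(X \right)} = 162$ ($M{\left(X \right)} = 2 \left(-4 - 5\right)^{2} = 2 \left(-9\right)^{2} = 2 \cdot 81 = 162$)
$J{\left(z,P \right)} = - \frac{93}{23}$ ($J{\left(z,P \right)} = -4 + \frac{1}{-10 - 13} = -4 + \frac{1}{-23} = -4 - \frac{1}{23} = - \frac{93}{23}$)
$\frac{R{\left(22 \right)} + M{\left(-18 \right)}}{486 + J{\left(1,16 \right)}} = \frac{\frac{1}{19 + 22} + 162}{486 - \frac{93}{23}} = \frac{\frac{1}{41} + 162}{\frac{11085}{23}} = \left(\frac{1}{41} + 162\right) \frac{23}{11085} = \frac{6643}{41} \cdot \frac{23}{11085} = \frac{152789}{454485}$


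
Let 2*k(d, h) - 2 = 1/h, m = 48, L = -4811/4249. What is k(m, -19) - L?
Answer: 340031/161462 ≈ 2.1059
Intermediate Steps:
L = -4811/4249 (L = -4811*1/4249 = -4811/4249 ≈ -1.1323)
k(d, h) = 1 + 1/(2*h)
k(m, -19) - L = (½ - 19)/(-19) - 1*(-4811/4249) = -1/19*(-37/2) + 4811/4249 = 37/38 + 4811/4249 = 340031/161462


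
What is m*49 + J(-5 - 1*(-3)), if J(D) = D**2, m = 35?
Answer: 1719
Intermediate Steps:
m*49 + J(-5 - 1*(-3)) = 35*49 + (-5 - 1*(-3))**2 = 1715 + (-5 + 3)**2 = 1715 + (-2)**2 = 1715 + 4 = 1719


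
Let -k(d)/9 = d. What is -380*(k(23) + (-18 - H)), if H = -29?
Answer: 74480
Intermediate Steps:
k(d) = -9*d
-380*(k(23) + (-18 - H)) = -380*(-9*23 + (-18 - 1*(-29))) = -380*(-207 + (-18 + 29)) = -380*(-207 + 11) = -380*(-196) = 74480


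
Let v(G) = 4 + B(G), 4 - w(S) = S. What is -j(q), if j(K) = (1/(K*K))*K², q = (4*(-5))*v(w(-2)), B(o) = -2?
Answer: -1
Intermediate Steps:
w(S) = 4 - S
v(G) = 2 (v(G) = 4 - 2 = 2)
q = -40 (q = (4*(-5))*2 = -20*2 = -40)
j(K) = 1 (j(K) = K²/K² = 1)
-j(q) = -1*1 = -1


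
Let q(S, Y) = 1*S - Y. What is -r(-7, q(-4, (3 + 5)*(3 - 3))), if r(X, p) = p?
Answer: 4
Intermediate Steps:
q(S, Y) = S - Y
-r(-7, q(-4, (3 + 5)*(3 - 3))) = -(-4 - (3 + 5)*(3 - 3)) = -(-4 - 8*0) = -(-4 - 1*0) = -(-4 + 0) = -1*(-4) = 4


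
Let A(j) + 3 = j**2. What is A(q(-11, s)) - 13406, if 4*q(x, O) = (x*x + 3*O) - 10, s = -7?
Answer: -51611/4 ≈ -12903.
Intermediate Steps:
q(x, O) = -5/2 + x**2/4 + 3*O/4 (q(x, O) = ((x*x + 3*O) - 10)/4 = ((x**2 + 3*O) - 10)/4 = (-10 + x**2 + 3*O)/4 = -5/2 + x**2/4 + 3*O/4)
A(j) = -3 + j**2
A(q(-11, s)) - 13406 = (-3 + (-5/2 + (1/4)*(-11)**2 + (3/4)*(-7))**2) - 13406 = (-3 + (-5/2 + (1/4)*121 - 21/4)**2) - 13406 = (-3 + (-5/2 + 121/4 - 21/4)**2) - 13406 = (-3 + (45/2)**2) - 13406 = (-3 + 2025/4) - 13406 = 2013/4 - 13406 = -51611/4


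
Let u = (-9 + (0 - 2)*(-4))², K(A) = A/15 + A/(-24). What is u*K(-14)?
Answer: -7/20 ≈ -0.35000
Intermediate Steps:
K(A) = A/40 (K(A) = A*(1/15) + A*(-1/24) = A/15 - A/24 = A/40)
u = 1 (u = (-9 - 2*(-4))² = (-9 + 8)² = (-1)² = 1)
u*K(-14) = 1*((1/40)*(-14)) = 1*(-7/20) = -7/20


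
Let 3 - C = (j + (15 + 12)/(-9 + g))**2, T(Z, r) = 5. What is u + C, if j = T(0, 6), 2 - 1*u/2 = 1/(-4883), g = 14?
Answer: -12349057/122075 ≈ -101.16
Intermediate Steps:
u = 19534/4883 (u = 4 - 2/(-4883) = 4 - 2*(-1/4883) = 4 + 2/4883 = 19534/4883 ≈ 4.0004)
j = 5
C = -2629/25 (C = 3 - (5 + (15 + 12)/(-9 + 14))**2 = 3 - (5 + 27/5)**2 = 3 - (52/5)**2 = 3 - 1*2704/25 = 3 - 2704/25 = -2629/25 ≈ -105.16)
u + C = 19534/4883 - 2629/25 = -12349057/122075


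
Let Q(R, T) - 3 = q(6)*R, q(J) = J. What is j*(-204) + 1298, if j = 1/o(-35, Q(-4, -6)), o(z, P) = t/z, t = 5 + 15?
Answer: 1655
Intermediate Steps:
t = 20
Q(R, T) = 3 + 6*R
o(z, P) = 20/z
j = -7/4 (j = 1/(20/(-35)) = 1/(20*(-1/35)) = 1/(-4/7) = -7/4 ≈ -1.7500)
j*(-204) + 1298 = -7/4*(-204) + 1298 = 357 + 1298 = 1655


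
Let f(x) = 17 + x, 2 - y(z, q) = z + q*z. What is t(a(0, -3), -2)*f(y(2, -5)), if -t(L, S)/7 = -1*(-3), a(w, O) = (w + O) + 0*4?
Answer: -567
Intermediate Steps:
y(z, q) = 2 - z - q*z (y(z, q) = 2 - (z + q*z) = 2 + (-z - q*z) = 2 - z - q*z)
a(w, O) = O + w (a(w, O) = (O + w) + 0 = O + w)
t(L, S) = -21 (t(L, S) = -(-7)*(-3) = -7*3 = -21)
t(a(0, -3), -2)*f(y(2, -5)) = -21*(17 + (2 - 1*2 - 1*(-5)*2)) = -21*(17 + (2 - 2 + 10)) = -21*(17 + 10) = -21*27 = -567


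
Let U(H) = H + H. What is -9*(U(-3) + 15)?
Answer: -81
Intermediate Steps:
U(H) = 2*H
-9*(U(-3) + 15) = -9*(2*(-3) + 15) = -9*(-6 + 15) = -9*9 = -81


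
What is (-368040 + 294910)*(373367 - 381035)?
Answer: 560760840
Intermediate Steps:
(-368040 + 294910)*(373367 - 381035) = -73130*(-7668) = 560760840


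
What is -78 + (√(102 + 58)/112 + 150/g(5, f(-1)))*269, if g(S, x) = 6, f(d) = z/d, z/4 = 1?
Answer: 6647 + 269*√10/28 ≈ 6677.4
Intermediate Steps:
z = 4 (z = 4*1 = 4)
f(d) = 4/d
-78 + (√(102 + 58)/112 + 150/g(5, f(-1)))*269 = -78 + (√(102 + 58)/112 + 150/6)*269 = -78 + (√160*(1/112) + 150*(⅙))*269 = -78 + ((4*√10)*(1/112) + 25)*269 = -78 + (√10/28 + 25)*269 = -78 + (25 + √10/28)*269 = -78 + (6725 + 269*√10/28) = 6647 + 269*√10/28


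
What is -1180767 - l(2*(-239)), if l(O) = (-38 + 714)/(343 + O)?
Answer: -159402869/135 ≈ -1.1808e+6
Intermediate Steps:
l(O) = 676/(343 + O)
-1180767 - l(2*(-239)) = -1180767 - 676/(343 + 2*(-239)) = -1180767 - 676/(343 - 478) = -1180767 - 676/(-135) = -1180767 - 676*(-1)/135 = -1180767 - 1*(-676/135) = -1180767 + 676/135 = -159402869/135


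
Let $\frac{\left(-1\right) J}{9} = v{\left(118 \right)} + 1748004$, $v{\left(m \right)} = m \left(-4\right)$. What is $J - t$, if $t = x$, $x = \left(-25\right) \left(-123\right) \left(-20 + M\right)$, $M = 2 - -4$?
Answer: $-15684738$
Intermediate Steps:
$M = 6$ ($M = 2 + 4 = 6$)
$v{\left(m \right)} = - 4 m$
$J = -15727788$ ($J = - 9 \left(\left(-4\right) 118 + 1748004\right) = - 9 \left(-472 + 1748004\right) = \left(-9\right) 1747532 = -15727788$)
$x = -43050$ ($x = \left(-25\right) \left(-123\right) \left(-20 + 6\right) = 3075 \left(-14\right) = -43050$)
$t = -43050$
$J - t = -15727788 - -43050 = -15727788 + 43050 = -15684738$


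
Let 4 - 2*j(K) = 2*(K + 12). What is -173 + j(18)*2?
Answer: -229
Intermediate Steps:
j(K) = -10 - K (j(K) = 2 - (K + 12) = 2 - (12 + K) = 2 - (24 + 2*K)/2 = 2 + (-12 - K) = -10 - K)
-173 + j(18)*2 = -173 + (-10 - 1*18)*2 = -173 + (-10 - 18)*2 = -173 - 28*2 = -173 - 56 = -229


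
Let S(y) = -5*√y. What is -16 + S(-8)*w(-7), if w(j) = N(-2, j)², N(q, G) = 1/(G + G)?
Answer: -16 - 5*I*√2/98 ≈ -16.0 - 0.072154*I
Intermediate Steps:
N(q, G) = 1/(2*G)
w(j) = 1/(4*j²) (w(j) = (1/(2*j))² = 1/(4*j²))
-16 + S(-8)*w(-7) = -16 + (-10*I*√2)*((¼)/(-7)²) = -16 + (-10*I*√2)*((¼)*(1/49)) = -16 - 10*I*√2*(1/196) = -16 - 5*I*√2/98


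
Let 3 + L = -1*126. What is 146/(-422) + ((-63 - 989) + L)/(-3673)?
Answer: -18938/775003 ≈ -0.024436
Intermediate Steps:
L = -129 (L = -3 - 1*126 = -3 - 126 = -129)
146/(-422) + ((-63 - 989) + L)/(-3673) = 146/(-422) + ((-63 - 989) - 129)/(-3673) = 146*(-1/422) + (-1052 - 129)*(-1/3673) = -73/211 - 1181*(-1/3673) = -73/211 + 1181/3673 = -18938/775003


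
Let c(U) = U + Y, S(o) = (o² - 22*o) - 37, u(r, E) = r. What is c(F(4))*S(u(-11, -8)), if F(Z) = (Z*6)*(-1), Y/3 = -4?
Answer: -11736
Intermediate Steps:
Y = -12 (Y = 3*(-4) = -12)
S(o) = -37 + o² - 22*o
F(Z) = -6*Z (F(Z) = (6*Z)*(-1) = -6*Z)
c(U) = -12 + U (c(U) = U - 12 = -12 + U)
c(F(4))*S(u(-11, -8)) = (-12 - 6*4)*(-37 + (-11)² - 22*(-11)) = (-12 - 24)*(-37 + 121 + 242) = -36*326 = -11736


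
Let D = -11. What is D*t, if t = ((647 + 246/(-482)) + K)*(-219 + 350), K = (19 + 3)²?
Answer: -392597568/241 ≈ -1.6290e+6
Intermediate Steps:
K = 484 (K = 22² = 484)
t = 35690688/241 (t = ((647 + 246/(-482)) + 484)*(-219 + 350) = ((647 + 246*(-1/482)) + 484)*131 = ((647 - 123/241) + 484)*131 = (155804/241 + 484)*131 = (272448/241)*131 = 35690688/241 ≈ 1.4809e+5)
D*t = -11*35690688/241 = -392597568/241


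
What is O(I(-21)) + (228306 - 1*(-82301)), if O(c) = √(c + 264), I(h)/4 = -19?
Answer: 310607 + 2*√47 ≈ 3.1062e+5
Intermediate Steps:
I(h) = -76 (I(h) = 4*(-19) = -76)
O(c) = √(264 + c)
O(I(-21)) + (228306 - 1*(-82301)) = √(264 - 76) + (228306 - 1*(-82301)) = √188 + (228306 + 82301) = 2*√47 + 310607 = 310607 + 2*√47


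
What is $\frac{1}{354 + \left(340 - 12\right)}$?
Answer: $\frac{1}{682} \approx 0.0014663$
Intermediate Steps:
$\frac{1}{354 + \left(340 - 12\right)} = \frac{1}{354 + 328} = \frac{1}{682}$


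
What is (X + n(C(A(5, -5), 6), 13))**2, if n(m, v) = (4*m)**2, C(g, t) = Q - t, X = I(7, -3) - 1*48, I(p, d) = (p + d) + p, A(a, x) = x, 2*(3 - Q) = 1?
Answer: 25281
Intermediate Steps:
Q = 5/2 (Q = 3 - 1/2*1 = 3 - 1/2 = 5/2 ≈ 2.5000)
I(p, d) = d + 2*p (I(p, d) = (d + p) + p = d + 2*p)
X = -37 (X = (-3 + 2*7) - 1*48 = (-3 + 14) - 48 = 11 - 48 = -37)
C(g, t) = 5/2 - t
n(m, v) = 16*m**2
(X + n(C(A(5, -5), 6), 13))**2 = (-37 + 16*(5/2 - 1*6)**2)**2 = (-37 + 16*(5/2 - 6)**2)**2 = (-37 + 16*(-7/2)**2)**2 = (-37 + 16*(49/4))**2 = (-37 + 196)**2 = 159**2 = 25281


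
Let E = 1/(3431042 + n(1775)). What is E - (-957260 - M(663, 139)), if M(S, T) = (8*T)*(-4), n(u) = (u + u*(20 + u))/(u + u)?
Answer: 3269993615281/3431940 ≈ 9.5281e+5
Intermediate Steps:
n(u) = (u + u*(20 + u))/(2*u) (n(u) = (u + u*(20 + u))/((2*u)) = (u + u*(20 + u))*(1/(2*u)) = (u + u*(20 + u))/(2*u))
M(S, T) = -32*T
E = 1/3431940 (E = 1/(3431042 + (21/2 + (½)*1775)) = 1/(3431042 + (21/2 + 1775/2)) = 1/(3431042 + 898) = 1/3431940 ≈ 2.9138e-7)
E - (-957260 - M(663, 139)) = 1/3431940 - (-957260 - (-32)*139) = 1/3431940 - (-957260 - 1*(-4448)) = 1/3431940 - (-957260 + 4448) = 1/3431940 - 1*(-952812) = 1/3431940 + 952812 = 3269993615281/3431940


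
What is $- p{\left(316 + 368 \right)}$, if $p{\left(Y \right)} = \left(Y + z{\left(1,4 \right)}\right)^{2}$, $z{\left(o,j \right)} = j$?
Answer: $-473344$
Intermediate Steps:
$p{\left(Y \right)} = \left(4 + Y\right)^{2}$ ($p{\left(Y \right)} = \left(Y + 4\right)^{2} = \left(4 + Y\right)^{2}$)
$- p{\left(316 + 368 \right)} = - \left(4 + \left(316 + 368\right)\right)^{2} = - \left(4 + 684\right)^{2} = - 688^{2} = \left(-1\right) 473344 = -473344$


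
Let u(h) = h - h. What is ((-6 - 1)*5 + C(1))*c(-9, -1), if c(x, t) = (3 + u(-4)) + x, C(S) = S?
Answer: 204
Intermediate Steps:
u(h) = 0
c(x, t) = 3 + x (c(x, t) = (3 + 0) + x = 3 + x)
((-6 - 1)*5 + C(1))*c(-9, -1) = ((-6 - 1)*5 + 1)*(3 - 9) = (-7*5 + 1)*(-6) = (-35 + 1)*(-6) = -34*(-6) = 204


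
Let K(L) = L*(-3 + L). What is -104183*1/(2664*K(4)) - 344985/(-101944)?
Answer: -868083949/135789408 ≈ -6.3929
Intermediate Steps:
-104183*1/(2664*K(4)) - 344985/(-101944) = -104183*1/(10656*(-3 + 4)) - 344985/(-101944) = -104183/(-144*(-74)) - 344985*(-1/101944) = -104183/(-36*4*(-74)) + 344985/101944 = -104183/((-144*(-74))) + 344985/101944 = -104183/10656 + 344985/101944 = -868083949/135789408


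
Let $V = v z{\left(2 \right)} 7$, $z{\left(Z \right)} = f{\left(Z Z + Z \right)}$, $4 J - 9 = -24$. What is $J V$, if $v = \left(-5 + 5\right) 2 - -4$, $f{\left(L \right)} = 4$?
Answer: $-420$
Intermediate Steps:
$J = - \frac{15}{4}$ ($J = \frac{9}{4} + \frac{1}{4} \left(-24\right) = \frac{9}{4} - 6 = - \frac{15}{4} \approx -3.75$)
$z{\left(Z \right)} = 4$
$v = 4$ ($v = 0 \cdot 2 + 4 = 0 + 4 = 4$)
$V = 112$ ($V = 4 \cdot 4 \cdot 7 = 16 \cdot 7 = 112$)
$J V = \left(- \frac{15}{4}\right) 112 = -420$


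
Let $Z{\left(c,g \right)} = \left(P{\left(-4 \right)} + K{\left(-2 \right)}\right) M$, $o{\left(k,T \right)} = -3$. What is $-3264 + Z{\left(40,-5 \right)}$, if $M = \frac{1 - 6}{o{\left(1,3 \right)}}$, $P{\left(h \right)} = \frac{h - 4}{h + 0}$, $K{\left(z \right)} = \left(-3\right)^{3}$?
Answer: $- \frac{9917}{3} \approx -3305.7$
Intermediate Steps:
$K{\left(z \right)} = -27$
$P{\left(h \right)} = \frac{-4 + h}{h}$
$M = \frac{5}{3}$ ($M = \frac{1 - 6}{-3} = \left(1 - 6\right) \left(- \frac{1}{3}\right) = \left(-5\right) \left(- \frac{1}{3}\right) = \frac{5}{3} \approx 1.6667$)
$Z{\left(c,g \right)} = - \frac{125}{3}$ ($Z{\left(c,g \right)} = \left(\frac{-4 - 4}{-4} - 27\right) \frac{5}{3} = \left(\left(- \frac{1}{4}\right) \left(-8\right) - 27\right) \frac{5}{3} = \left(2 - 27\right) \frac{5}{3} = \left(-25\right) \frac{5}{3} = - \frac{125}{3}$)
$-3264 + Z{\left(40,-5 \right)} = -3264 - \frac{125}{3} = - \frac{9917}{3}$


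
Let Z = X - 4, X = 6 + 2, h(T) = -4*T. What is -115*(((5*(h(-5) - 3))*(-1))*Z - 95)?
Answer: 50025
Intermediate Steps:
X = 8
Z = 4 (Z = 8 - 4 = 4)
-115*(((5*(h(-5) - 3))*(-1))*Z - 95) = -115*(((5*(-4*(-5) - 3))*(-1))*4 - 95) = -115*(((5*(20 - 3))*(-1))*4 - 95) = -115*(((5*17)*(-1))*4 - 95) = -115*((85*(-1))*4 - 95) = -115*(-85*4 - 95) = -115*(-340 - 95) = -115*(-435) = 50025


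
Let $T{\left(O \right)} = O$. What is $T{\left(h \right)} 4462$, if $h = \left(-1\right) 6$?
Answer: $-26772$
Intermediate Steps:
$h = -6$
$T{\left(h \right)} 4462 = \left(-6\right) 4462 = -26772$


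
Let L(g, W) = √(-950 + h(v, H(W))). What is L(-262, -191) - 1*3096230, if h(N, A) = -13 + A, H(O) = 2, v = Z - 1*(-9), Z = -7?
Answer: -3096230 + 31*I ≈ -3.0962e+6 + 31.0*I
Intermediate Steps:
v = 2 (v = -7 - 1*(-9) = -7 + 9 = 2)
L(g, W) = 31*I (L(g, W) = √(-950 + (-13 + 2)) = √(-950 - 11) = √(-961) = 31*I)
L(-262, -191) - 1*3096230 = 31*I - 1*3096230 = 31*I - 3096230 = -3096230 + 31*I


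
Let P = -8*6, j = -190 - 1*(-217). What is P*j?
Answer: -1296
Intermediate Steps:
j = 27 (j = -190 + 217 = 27)
P = -48
P*j = -48*27 = -1296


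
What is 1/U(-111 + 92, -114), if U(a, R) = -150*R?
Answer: 1/17100 ≈ 5.8480e-5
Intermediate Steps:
1/U(-111 + 92, -114) = 1/(-150*(-114)) = 1/17100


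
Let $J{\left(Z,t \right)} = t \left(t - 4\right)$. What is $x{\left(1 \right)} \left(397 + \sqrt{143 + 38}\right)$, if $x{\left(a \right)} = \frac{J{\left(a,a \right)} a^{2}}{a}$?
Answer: $-1191 - 3 \sqrt{181} \approx -1231.4$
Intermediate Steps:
$J{\left(Z,t \right)} = t \left(-4 + t\right)$
$x{\left(a \right)} = a^{2} \left(-4 + a\right)$ ($x{\left(a \right)} = \frac{a \left(-4 + a\right) a^{2}}{a} = \frac{a^{3} \left(-4 + a\right)}{a} = a^{2} \left(-4 + a\right)$)
$x{\left(1 \right)} \left(397 + \sqrt{143 + 38}\right) = 1^{2} \left(-4 + 1\right) \left(397 + \sqrt{143 + 38}\right) = 1 \left(-3\right) \left(397 + \sqrt{181}\right) = - 3 \left(397 + \sqrt{181}\right) = -1191 - 3 \sqrt{181}$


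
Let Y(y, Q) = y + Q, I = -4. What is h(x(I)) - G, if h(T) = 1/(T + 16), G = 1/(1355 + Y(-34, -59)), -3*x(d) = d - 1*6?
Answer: 932/18299 ≈ 0.050932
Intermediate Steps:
Y(y, Q) = Q + y
x(d) = 2 - d/3 (x(d) = -(d - 1*6)/3 = -(d - 6)/3 = -(-6 + d)/3 = 2 - d/3)
G = 1/1262 (G = 1/(1355 + (-59 - 34)) = 1/(1355 - 93) = 1/1262 ≈ 0.00079239)
h(T) = 1/(16 + T)
h(x(I)) - G = 1/(16 + (2 - ⅓*(-4))) - 1*1/1262 = 1/(16 + (2 + 4/3)) - 1/1262 = 1/(16 + 10/3) - 1/1262 = 1/(58/3) - 1/1262 = 3/58 - 1/1262 = 932/18299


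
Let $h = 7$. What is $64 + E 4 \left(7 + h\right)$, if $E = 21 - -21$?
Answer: $2416$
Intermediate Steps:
$E = 42$ ($E = 21 + 21 = 42$)
$64 + E 4 \left(7 + h\right) = 64 + 42 \cdot 4 \left(7 + 7\right) = 64 + 42 \cdot 4 \cdot 14 = 64 + 42 \cdot 56 = 64 + 2352 = 2416$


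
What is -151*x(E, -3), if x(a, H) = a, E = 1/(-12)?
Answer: 151/12 ≈ 12.583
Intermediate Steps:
E = -1/12 (E = 1*(-1/12) = -1/12 ≈ -0.083333)
-151*x(E, -3) = -151*(-1/12) = 151/12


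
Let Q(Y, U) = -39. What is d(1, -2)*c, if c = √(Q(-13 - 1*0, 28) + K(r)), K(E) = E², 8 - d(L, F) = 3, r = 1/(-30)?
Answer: I*√35099/6 ≈ 31.225*I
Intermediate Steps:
r = -1/30 ≈ -0.033333
d(L, F) = 5 (d(L, F) = 8 - 1*3 = 8 - 3 = 5)
c = I*√35099/30 (c = √(-39 + (-1/30)²) = √(-39 + 1/900) = √(-35099/900) = I*√35099/30 ≈ 6.2449*I)
d(1, -2)*c = 5*(I*√35099/30) = I*√35099/6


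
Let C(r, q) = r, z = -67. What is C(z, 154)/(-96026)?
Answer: 67/96026 ≈ 0.00069773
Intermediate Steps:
C(z, 154)/(-96026) = -67/(-96026) = -67*(-1/96026) = 67/96026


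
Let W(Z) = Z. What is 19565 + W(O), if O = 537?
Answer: 20102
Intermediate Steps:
19565 + W(O) = 19565 + 537 = 20102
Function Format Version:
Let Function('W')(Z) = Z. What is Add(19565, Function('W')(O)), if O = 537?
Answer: 20102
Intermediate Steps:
Add(19565, Function('W')(O)) = Add(19565, 537) = 20102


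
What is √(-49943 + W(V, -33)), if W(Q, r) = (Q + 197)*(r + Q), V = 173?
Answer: √1857 ≈ 43.093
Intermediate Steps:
W(Q, r) = (197 + Q)*(Q + r)
√(-49943 + W(V, -33)) = √(-49943 + (173² + 197*173 + 197*(-33) + 173*(-33))) = √(-49943 + (29929 + 34081 - 6501 - 5709)) = √(-49943 + 51800) = √1857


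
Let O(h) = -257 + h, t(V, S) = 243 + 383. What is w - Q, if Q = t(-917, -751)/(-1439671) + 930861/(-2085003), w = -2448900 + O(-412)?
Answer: -816990542809163532/333524261557 ≈ -2.4496e+6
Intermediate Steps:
t(V, S) = 626
w = -2449569 (w = -2448900 + (-257 - 412) = -2448900 - 669 = -2449569)
Q = -149048755401/333524261557 (Q = 626/(-1439671) + 930861/(-2085003) = 626*(-1/1439671) + 930861*(-1/2085003) = -626/1439671 - 103429/231667 = -149048755401/333524261557 ≈ -0.44689)
w - Q = -2449569 - 1*(-149048755401/333524261557) = -2449569 + 149048755401/333524261557 = -816990542809163532/333524261557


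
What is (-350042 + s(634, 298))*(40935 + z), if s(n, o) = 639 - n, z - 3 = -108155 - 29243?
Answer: 33764569020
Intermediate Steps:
z = -137395 (z = 3 + (-108155 - 29243) = 3 - 137398 = -137395)
(-350042 + s(634, 298))*(40935 + z) = (-350042 + (639 - 1*634))*(40935 - 137395) = (-350042 + (639 - 634))*(-96460) = (-350042 + 5)*(-96460) = -350037*(-96460) = 33764569020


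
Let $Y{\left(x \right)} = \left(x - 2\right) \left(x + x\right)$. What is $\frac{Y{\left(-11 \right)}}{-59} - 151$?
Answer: $- \frac{9195}{59} \approx -155.85$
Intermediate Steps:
$Y{\left(x \right)} = 2 x \left(-2 + x\right)$ ($Y{\left(x \right)} = \left(-2 + x\right) 2 x = 2 x \left(-2 + x\right)$)
$\frac{Y{\left(-11 \right)}}{-59} - 151 = \frac{2 \left(-11\right) \left(-2 - 11\right)}{-59} - 151 = 2 \left(-11\right) \left(-13\right) \left(- \frac{1}{59}\right) - 151 = 286 \left(- \frac{1}{59}\right) - 151 = - \frac{286}{59} - 151 = - \frac{9195}{59}$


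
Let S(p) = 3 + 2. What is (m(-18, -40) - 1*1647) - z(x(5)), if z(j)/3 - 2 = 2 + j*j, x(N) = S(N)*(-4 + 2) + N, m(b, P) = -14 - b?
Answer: -1730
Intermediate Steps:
S(p) = 5
x(N) = -10 + N (x(N) = 5*(-4 + 2) + N = 5*(-2) + N = -10 + N)
z(j) = 12 + 3*j² (z(j) = 6 + 3*(2 + j*j) = 6 + 3*(2 + j²) = 6 + (6 + 3*j²) = 12 + 3*j²)
(m(-18, -40) - 1*1647) - z(x(5)) = ((-14 - 1*(-18)) - 1*1647) - (12 + 3*(-10 + 5)²) = ((-14 + 18) - 1647) - (12 + 3*(-5)²) = (4 - 1647) - (12 + 3*25) = -1643 - (12 + 75) = -1643 - 1*87 = -1643 - 87 = -1730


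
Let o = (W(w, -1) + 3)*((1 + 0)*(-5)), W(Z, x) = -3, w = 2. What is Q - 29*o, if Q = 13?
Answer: 13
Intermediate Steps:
o = 0 (o = (-3 + 3)*((1 + 0)*(-5)) = 0*(1*(-5)) = 0*(-5) = 0)
Q - 29*o = 13 - 29*0 = 13 + 0 = 13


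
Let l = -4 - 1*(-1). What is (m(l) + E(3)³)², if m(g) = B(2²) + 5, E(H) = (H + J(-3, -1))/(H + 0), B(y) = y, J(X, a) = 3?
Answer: 289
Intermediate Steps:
l = -3 (l = -4 + 1 = -3)
E(H) = (3 + H)/H (E(H) = (H + 3)/(H + 0) = (3 + H)/H)
m(g) = 9 (m(g) = 2² + 5 = 4 + 5 = 9)
(m(l) + E(3)³)² = (9 + ((3 + 3)/3)³)² = (9 + ((⅓)*6)³)² = (9 + 2³)² = (9 + 8)² = 17² = 289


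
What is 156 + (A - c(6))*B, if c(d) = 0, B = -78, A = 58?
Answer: -4368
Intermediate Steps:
156 + (A - c(6))*B = 156 + (58 - 1*0)*(-78) = 156 + (58 + 0)*(-78) = 156 + 58*(-78) = 156 - 4524 = -4368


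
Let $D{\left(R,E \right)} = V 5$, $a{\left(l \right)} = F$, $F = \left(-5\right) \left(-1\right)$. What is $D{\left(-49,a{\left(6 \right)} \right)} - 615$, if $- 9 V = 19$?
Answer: $- \frac{5630}{9} \approx -625.56$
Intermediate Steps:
$F = 5$
$V = - \frac{19}{9}$ ($V = \left(- \frac{1}{9}\right) 19 = - \frac{19}{9} \approx -2.1111$)
$a{\left(l \right)} = 5$
$D{\left(R,E \right)} = - \frac{95}{9}$ ($D{\left(R,E \right)} = \left(- \frac{19}{9}\right) 5 = - \frac{95}{9}$)
$D{\left(-49,a{\left(6 \right)} \right)} - 615 = - \frac{95}{9} - 615 = - \frac{5630}{9}$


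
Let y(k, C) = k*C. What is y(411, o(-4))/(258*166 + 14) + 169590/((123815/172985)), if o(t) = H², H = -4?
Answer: 125683626752574/530448223 ≈ 2.3694e+5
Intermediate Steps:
o(t) = 16 (o(t) = (-4)² = 16)
y(k, C) = C*k
y(411, o(-4))/(258*166 + 14) + 169590/((123815/172985)) = (16*411)/(258*166 + 14) + 169590/((123815/172985)) = 6576/(42828 + 14) + 169590/((123815*(1/172985))) = 6576/42842 + 169590/(24763/34597) = 6576*(1/42842) + 169590*(34597/24763) = 3288/21421 + 5867305230/24763 = 125683626752574/530448223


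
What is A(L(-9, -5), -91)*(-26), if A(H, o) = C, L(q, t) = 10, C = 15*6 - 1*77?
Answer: -338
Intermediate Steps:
C = 13 (C = 90 - 77 = 13)
A(H, o) = 13
A(L(-9, -5), -91)*(-26) = 13*(-26) = -338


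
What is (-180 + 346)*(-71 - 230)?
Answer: -49966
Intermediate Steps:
(-180 + 346)*(-71 - 230) = 166*(-301) = -49966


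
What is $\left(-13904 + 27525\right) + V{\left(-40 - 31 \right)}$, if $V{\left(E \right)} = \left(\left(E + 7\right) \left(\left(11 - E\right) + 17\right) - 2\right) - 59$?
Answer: $7224$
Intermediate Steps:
$V{\left(E \right)} = -61 + \left(7 + E\right) \left(28 - E\right)$ ($V{\left(E \right)} = \left(\left(7 + E\right) \left(28 - E\right) - 2\right) - 59 = \left(-2 + \left(7 + E\right) \left(28 - E\right)\right) - 59 = -61 + \left(7 + E\right) \left(28 - E\right)$)
$\left(-13904 + 27525\right) + V{\left(-40 - 31 \right)} = \left(-13904 + 27525\right) + \left(135 - \left(-40 - 31\right)^{2} + 21 \left(-40 - 31\right)\right) = 13621 + \left(135 - \left(-40 - 31\right)^{2} + 21 \left(-40 - 31\right)\right) = 13621 + \left(135 - \left(-71\right)^{2} + 21 \left(-71\right)\right) = 13621 - 6397 = 7224$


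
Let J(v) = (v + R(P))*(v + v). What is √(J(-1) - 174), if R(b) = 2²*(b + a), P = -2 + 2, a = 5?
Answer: 2*I*√53 ≈ 14.56*I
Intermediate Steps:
P = 0
R(b) = 20 + 4*b (R(b) = 2²*(b + 5) = 4*(5 + b) = 20 + 4*b)
J(v) = 2*v*(20 + v) (J(v) = (v + (20 + 4*0))*(v + v) = (v + (20 + 0))*(2*v) = (v + 20)*(2*v) = (20 + v)*(2*v) = 2*v*(20 + v))
√(J(-1) - 174) = √(2*(-1)*(20 - 1) - 174) = √(2*(-1)*19 - 174) = √(-38 - 174) = √(-212) = 2*I*√53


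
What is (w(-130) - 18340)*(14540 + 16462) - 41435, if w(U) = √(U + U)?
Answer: -568618115 + 62004*I*√65 ≈ -5.6862e+8 + 4.9989e+5*I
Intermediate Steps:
w(U) = √2*√U (w(U) = √(2*U) = √2*√U)
(w(-130) - 18340)*(14540 + 16462) - 41435 = (√2*√(-130) - 18340)*(14540 + 16462) - 41435 = (√2*(I*√130) - 18340)*31002 - 41435 = (2*I*√65 - 18340)*31002 - 41435 = (-18340 + 2*I*√65)*31002 - 41435 = (-568576680 + 62004*I*√65) - 41435 = -568618115 + 62004*I*√65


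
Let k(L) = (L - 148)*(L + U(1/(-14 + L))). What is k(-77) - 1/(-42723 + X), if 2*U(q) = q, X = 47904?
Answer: 16337635693/942942 ≈ 17326.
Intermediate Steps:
U(q) = q/2
k(L) = (-148 + L)*(L + 1/(2*(-14 + L))) (k(L) = (L - 148)*(L + 1/(2*(-14 + L))) = (-148 + L)*(L + 1/(2*(-14 + L))))
k(-77) - 1/(-42723 + X) = (-74 + (1/2)*(-77) - 77*(-148 - 77)*(-14 - 77))/(-14 - 77) - 1/(-42723 + 47904) = (-74 - 77/2 - 77*(-225)*(-91))/(-91) - 1/5181 = -(-74 - 77/2 - 1576575)/91 - 1*1/5181 = -1/91*(-3153375/2) - 1/5181 = 3153375/182 - 1/5181 = 16337635693/942942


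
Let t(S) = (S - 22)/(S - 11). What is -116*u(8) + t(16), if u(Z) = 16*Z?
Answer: -74246/5 ≈ -14849.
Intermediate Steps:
t(S) = (-22 + S)/(-11 + S)
-116*u(8) + t(16) = -1856*8 + (-22 + 16)/(-11 + 16) = -116*128 - 6/5 = -14848 + (⅕)*(-6) = -14848 - 6/5 = -74246/5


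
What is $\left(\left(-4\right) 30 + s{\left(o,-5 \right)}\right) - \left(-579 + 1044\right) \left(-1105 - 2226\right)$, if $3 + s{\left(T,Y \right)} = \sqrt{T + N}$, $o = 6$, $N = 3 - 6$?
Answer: $1548792 + \sqrt{3} \approx 1.5488 \cdot 10^{6}$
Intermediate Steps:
$N = -3$ ($N = 3 - 6 = -3$)
$s{\left(T,Y \right)} = -3 + \sqrt{-3 + T}$ ($s{\left(T,Y \right)} = -3 + \sqrt{T - 3} = -3 + \sqrt{-3 + T}$)
$\left(\left(-4\right) 30 + s{\left(o,-5 \right)}\right) - \left(-579 + 1044\right) \left(-1105 - 2226\right) = \left(\left(-4\right) 30 - \left(3 - \sqrt{-3 + 6}\right)\right) - \left(-579 + 1044\right) \left(-1105 - 2226\right) = \left(-120 - \left(3 - \sqrt{3}\right)\right) - 465 \left(-3331\right) = \left(-123 + \sqrt{3}\right) - -1548915 = \left(-123 + \sqrt{3}\right) + 1548915 = 1548792 + \sqrt{3}$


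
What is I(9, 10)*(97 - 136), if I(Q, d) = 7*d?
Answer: -2730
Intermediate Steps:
I(9, 10)*(97 - 136) = (7*10)*(97 - 136) = 70*(-39) = -2730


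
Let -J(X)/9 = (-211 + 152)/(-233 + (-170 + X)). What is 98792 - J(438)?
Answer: 3457189/35 ≈ 98777.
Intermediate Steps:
J(X) = 531/(-403 + X) (J(X) = -9*(-211 + 152)/(-233 + (-170 + X)) = -(-531)/(-403 + X) = 531/(-403 + X))
98792 - J(438) = 98792 - 531/(-403 + 438) = 98792 - 531/35 = 3457189/35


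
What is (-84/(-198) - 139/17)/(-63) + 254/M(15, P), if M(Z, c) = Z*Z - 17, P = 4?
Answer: 4940857/3675672 ≈ 1.3442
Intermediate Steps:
M(Z, c) = -17 + Z**2 (M(Z, c) = Z**2 - 17 = -17 + Z**2)
(-84/(-198) - 139/17)/(-63) + 254/M(15, P) = (-84/(-198) - 139/17)/(-63) + 254/(-17 + 15**2) = (-84*(-1/198) - 139*1/17)*(-1/63) + 254/(-17 + 225) = (14/33 - 139/17)*(-1/63) + 254/208 = -4349/561*(-1/63) + 254*(1/208) = 4349/35343 + 127/104 = 4940857/3675672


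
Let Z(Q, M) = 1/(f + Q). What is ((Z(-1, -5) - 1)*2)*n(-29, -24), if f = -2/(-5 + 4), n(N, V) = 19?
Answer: 0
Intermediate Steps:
f = 2 (f = -2/(-1) = -2*(-1) = 2)
Z(Q, M) = 1/(2 + Q)
((Z(-1, -5) - 1)*2)*n(-29, -24) = ((1/(2 - 1) - 1)*2)*19 = ((1/1 - 1)*2)*19 = ((1 - 1)*2)*19 = (0*2)*19 = 0*19 = 0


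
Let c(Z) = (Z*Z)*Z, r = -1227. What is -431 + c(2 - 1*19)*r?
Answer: 6027820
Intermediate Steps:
c(Z) = Z³ (c(Z) = Z²*Z = Z³)
-431 + c(2 - 1*19)*r = -431 + (2 - 1*19)³*(-1227) = -431 + (2 - 19)³*(-1227) = -431 + (-17)³*(-1227) = -431 - 4913*(-1227) = -431 + 6028251 = 6027820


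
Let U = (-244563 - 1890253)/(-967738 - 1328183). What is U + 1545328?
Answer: 3547953141904/2295921 ≈ 1.5453e+6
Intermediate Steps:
U = 2134816/2295921 (U = -2134816/(-2295921) = -2134816*(-1/2295921) = 2134816/2295921 ≈ 0.92983)
U + 1545328 = 2134816/2295921 + 1545328 = 3547953141904/2295921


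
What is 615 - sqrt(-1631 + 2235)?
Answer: 615 - 2*sqrt(151) ≈ 590.42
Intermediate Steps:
615 - sqrt(-1631 + 2235) = 615 - sqrt(604) = 615 - 2*sqrt(151)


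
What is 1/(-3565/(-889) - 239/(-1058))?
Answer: 940562/3984241 ≈ 0.23607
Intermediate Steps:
1/(-3565/(-889) - 239/(-1058)) = 1/(-3565*(-1/889) - 239*(-1/1058)) = 1/(3565/889 + 239/1058) = 1/(3984241/940562) = 940562/3984241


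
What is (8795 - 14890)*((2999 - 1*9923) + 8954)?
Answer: -12372850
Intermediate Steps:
(8795 - 14890)*((2999 - 1*9923) + 8954) = -6095*((2999 - 9923) + 8954) = -6095*(-6924 + 8954) = -6095*2030 = -12372850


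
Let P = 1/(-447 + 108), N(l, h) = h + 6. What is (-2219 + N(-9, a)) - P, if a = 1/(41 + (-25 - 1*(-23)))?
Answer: -3250855/1469 ≈ -2213.0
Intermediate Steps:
a = 1/39 (a = 1/(41 + (-25 + 23)) = 1/(41 - 2) = 1/39 ≈ 0.025641)
N(l, h) = 6 + h
P = -1/339 (P = 1/(-339) = -1/339 ≈ -0.0029499)
(-2219 + N(-9, a)) - P = (-2219 + (6 + 1/39)) - 1*(-1/339) = (-2219 + 235/39) + 1/339 = -86306/39 + 1/339 = -3250855/1469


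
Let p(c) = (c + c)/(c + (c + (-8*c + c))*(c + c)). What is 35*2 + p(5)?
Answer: 4128/59 ≈ 69.966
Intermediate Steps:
p(c) = 2*c/(c - 12*c**2) (p(c) = (2*c)/(c + (c - 7*c)*(2*c)) = (2*c)/(c + (-6*c)*(2*c)) = (2*c)/(c - 12*c**2) = 2*c/(c - 12*c**2))
35*2 + p(5) = 35*2 - 2/(-1 + 12*5) = 70 - 2/(-1 + 60) = 70 - 2/59 = 4128/59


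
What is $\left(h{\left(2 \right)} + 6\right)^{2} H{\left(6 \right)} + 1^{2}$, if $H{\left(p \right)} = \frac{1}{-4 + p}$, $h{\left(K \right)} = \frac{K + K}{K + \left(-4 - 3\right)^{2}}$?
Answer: $\frac{50651}{2601} \approx 19.474$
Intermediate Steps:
$h{\left(K \right)} = \frac{2 K}{49 + K}$ ($h{\left(K \right)} = \frac{2 K}{K + \left(-7\right)^{2}} = \frac{2 K}{K + 49} = \frac{2 K}{49 + K}$)
$\left(h{\left(2 \right)} + 6\right)^{2} H{\left(6 \right)} + 1^{2} = \frac{\left(2 \cdot 2 \frac{1}{49 + 2} + 6\right)^{2}}{-4 + 6} + 1^{2} = \frac{\left(2 \cdot 2 \cdot \frac{1}{51} + 6\right)^{2}}{2} + 1 = \left(2 \cdot 2 \cdot \frac{1}{51} + 6\right)^{2} \cdot \frac{1}{2} + 1 = \left(\frac{4}{51} + 6\right)^{2} \cdot \frac{1}{2} + 1 = \left(\frac{310}{51}\right)^{2} \cdot \frac{1}{2} + 1 = \frac{96100}{2601} \cdot \frac{1}{2} + 1 = \frac{48050}{2601} + 1 = \frac{50651}{2601}$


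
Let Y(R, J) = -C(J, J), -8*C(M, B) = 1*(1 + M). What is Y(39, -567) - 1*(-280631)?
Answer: 1122241/4 ≈ 2.8056e+5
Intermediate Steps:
C(M, B) = -1/8 - M/8 (C(M, B) = -(1 + M)/8 = -1/8 - M/8)
Y(R, J) = 1/8 + J/8 (Y(R, J) = -(-1/8 - J/8) = 1/8 + J/8)
Y(39, -567) - 1*(-280631) = (1/8 + (1/8)*(-567)) - 1*(-280631) = (1/8 - 567/8) + 280631 = -283/4 + 280631 = 1122241/4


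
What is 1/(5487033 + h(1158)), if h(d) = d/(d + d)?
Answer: 2/10974067 ≈ 1.8225e-7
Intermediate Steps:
h(d) = ½ (h(d) = d/((2*d)) = d*(1/(2*d)) = ½)
1/(5487033 + h(1158)) = 1/(5487033 + ½) = 1/(10974067/2) = 2/10974067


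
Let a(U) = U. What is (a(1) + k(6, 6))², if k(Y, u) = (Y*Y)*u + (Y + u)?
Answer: 52441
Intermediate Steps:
k(Y, u) = Y + u + u*Y² (k(Y, u) = Y²*u + (Y + u) = u*Y² + (Y + u) = Y + u + u*Y²)
(a(1) + k(6, 6))² = (1 + (6 + 6 + 6*6²))² = (1 + (6 + 6 + 6*36))² = (1 + (6 + 6 + 216))² = (1 + 228)² = 229² = 52441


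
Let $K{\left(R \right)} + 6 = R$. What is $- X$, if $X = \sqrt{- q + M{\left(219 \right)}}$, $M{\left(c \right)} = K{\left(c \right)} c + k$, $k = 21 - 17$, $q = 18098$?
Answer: $- \sqrt{28553} \approx -168.98$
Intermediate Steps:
$k = 4$ ($k = 21 - 17 = 4$)
$K{\left(R \right)} = -6 + R$
$M{\left(c \right)} = 4 + c \left(-6 + c\right)$ ($M{\left(c \right)} = \left(-6 + c\right) c + 4 = c \left(-6 + c\right) + 4 = 4 + c \left(-6 + c\right)$)
$X = \sqrt{28553}$ ($X = \sqrt{\left(-1\right) 18098 + \left(4 + 219 \left(-6 + 219\right)\right)} = \sqrt{-18098 + \left(4 + 219 \cdot 213\right)} = \sqrt{-18098 + \left(4 + 46647\right)} = \sqrt{-18098 + 46651} = \sqrt{28553} \approx 168.98$)
$- X = - \sqrt{28553}$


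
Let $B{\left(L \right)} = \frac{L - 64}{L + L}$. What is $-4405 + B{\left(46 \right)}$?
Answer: $- \frac{202639}{46} \approx -4405.2$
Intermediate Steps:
$B{\left(L \right)} = \frac{-64 + L}{2 L}$
$-4405 + B{\left(46 \right)} = -4405 + \frac{-64 + 46}{2 \cdot 46} = -4405 + \frac{1}{2} \cdot \frac{1}{46} \left(-18\right) = -4405 - \frac{9}{46} = - \frac{202639}{46}$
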